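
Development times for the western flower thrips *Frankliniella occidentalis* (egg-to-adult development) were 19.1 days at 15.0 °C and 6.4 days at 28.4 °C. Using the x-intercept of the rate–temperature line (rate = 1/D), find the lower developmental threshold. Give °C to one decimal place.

Linear rate model ⇒ the product D·(T − T_b) is constant across temperatures.
19.1·(15.0 − T_b) = 6.4·(28.4 − T_b)
T_b = (19.1·15.0 − 6.4·28.4) / (19.1 − 6.4) = 104.74 / 12.7 = 8.247 °C ≈ 8.2 °C.

8.2 °C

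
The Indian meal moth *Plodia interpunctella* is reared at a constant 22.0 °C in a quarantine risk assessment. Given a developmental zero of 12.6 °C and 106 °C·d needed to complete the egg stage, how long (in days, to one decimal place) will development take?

11.3 days

Daily accumulation = 22.0 − 12.6 = 9.4 DD/day.
Duration = 106 / 9.4 = 11.277 ≈ 11.3 days.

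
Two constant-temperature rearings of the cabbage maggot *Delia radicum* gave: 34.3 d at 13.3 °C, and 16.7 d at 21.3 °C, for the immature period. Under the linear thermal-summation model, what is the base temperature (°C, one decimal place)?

5.7 °C

Linear rate model ⇒ the product D·(T − T_b) is constant across temperatures.
34.3·(13.3 − T_b) = 16.7·(21.3 − T_b)
T_b = (34.3·13.3 − 16.7·21.3) / (34.3 − 16.7) = 100.48 / 17.6 = 5.709 °C ≈ 5.7 °C.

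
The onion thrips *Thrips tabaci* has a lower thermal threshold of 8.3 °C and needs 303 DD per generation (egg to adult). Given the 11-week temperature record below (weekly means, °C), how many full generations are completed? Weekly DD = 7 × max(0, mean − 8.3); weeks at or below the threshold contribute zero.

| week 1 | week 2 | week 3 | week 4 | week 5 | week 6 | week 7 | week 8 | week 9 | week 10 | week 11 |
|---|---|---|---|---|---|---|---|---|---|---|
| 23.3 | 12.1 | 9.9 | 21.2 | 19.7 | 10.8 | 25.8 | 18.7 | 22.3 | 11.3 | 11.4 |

2 generations

Weekly DD (7 × max(0, T̄ − 8.3)): 105.0, 26.6, 11.2, 90.3, 79.8, 17.5, 122.5, 72.8, 98.0, 21.0, 21.7.
Season total = 666.4 DD.
Complete generations = ⌊666.4 / 303⌋ = 2.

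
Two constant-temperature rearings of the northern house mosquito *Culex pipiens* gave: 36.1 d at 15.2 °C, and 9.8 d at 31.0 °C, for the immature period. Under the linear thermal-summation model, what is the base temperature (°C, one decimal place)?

9.3 °C

Equal thermal constants: D₁(T₁ − T_b) = D₂(T₂ − T_b).
36.1·(15.2 − T_b) = 9.8·(31.0 − T_b)
T_b = (36.1·15.2 − 9.8·31.0) / (36.1 − 9.8) = 244.92 / 26.3 = 9.313 °C ≈ 9.3 °C.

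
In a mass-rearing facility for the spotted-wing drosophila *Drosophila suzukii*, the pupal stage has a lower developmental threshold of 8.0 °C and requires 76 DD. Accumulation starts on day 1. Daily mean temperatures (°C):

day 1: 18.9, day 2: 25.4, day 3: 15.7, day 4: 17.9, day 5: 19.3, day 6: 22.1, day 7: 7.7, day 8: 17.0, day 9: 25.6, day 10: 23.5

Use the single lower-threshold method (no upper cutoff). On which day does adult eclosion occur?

Daily DD above 8.0 °C: 10.9, 17.4, 7.7, 9.9, 11.3, 14.1, 0.0, 9.0, 17.6, 15.5.
Cumulative: 10.9, 28.3, 36.0, 45.9, 57.2, 71.3, 71.3, 80.3, 97.9, 113.4.
The total first reaches 76 DD on day 8.

day 8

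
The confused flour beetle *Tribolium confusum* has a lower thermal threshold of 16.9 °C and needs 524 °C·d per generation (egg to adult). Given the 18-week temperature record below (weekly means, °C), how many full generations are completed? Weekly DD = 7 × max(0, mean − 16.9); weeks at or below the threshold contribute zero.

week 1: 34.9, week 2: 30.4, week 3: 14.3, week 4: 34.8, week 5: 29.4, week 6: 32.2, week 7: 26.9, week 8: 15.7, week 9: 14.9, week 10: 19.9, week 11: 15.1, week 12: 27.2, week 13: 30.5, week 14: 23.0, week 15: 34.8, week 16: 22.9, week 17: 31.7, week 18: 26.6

Weekly DD (7 × max(0, T̄ − 16.9)): 126.0, 94.5, 0.0, 125.3, 87.5, 107.1, 70.0, 0.0, 0.0, 21.0, 0.0, 72.1, 95.2, 42.7, 125.3, 42.0, 103.6, 67.9.
Season total = 1180.2 DD.
Complete generations = ⌊1180.2 / 524⌋ = 2.

2 generations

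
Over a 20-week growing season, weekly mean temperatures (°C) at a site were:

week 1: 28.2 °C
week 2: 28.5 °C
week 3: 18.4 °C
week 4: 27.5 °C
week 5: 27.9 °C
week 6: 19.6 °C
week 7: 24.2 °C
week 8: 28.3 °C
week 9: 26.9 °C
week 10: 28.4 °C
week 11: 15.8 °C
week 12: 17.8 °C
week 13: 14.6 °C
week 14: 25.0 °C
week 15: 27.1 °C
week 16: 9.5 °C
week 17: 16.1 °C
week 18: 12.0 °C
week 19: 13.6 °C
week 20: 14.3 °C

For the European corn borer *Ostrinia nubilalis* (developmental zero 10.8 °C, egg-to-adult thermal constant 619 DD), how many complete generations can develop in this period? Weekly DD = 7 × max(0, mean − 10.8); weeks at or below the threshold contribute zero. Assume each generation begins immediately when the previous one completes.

2 generations

Weekly DD (7 × max(0, T̄ − 10.8)): 121.8, 123.9, 53.2, 116.9, 119.7, 61.6, 93.8, 122.5, 112.7, 123.2, 35.0, 49.0, 26.6, 99.4, 114.1, 0.0, 37.1, 8.4, 19.6, 24.5.
Season total = 1463.0 DD.
Complete generations = ⌊1463.0 / 619⌋ = 2.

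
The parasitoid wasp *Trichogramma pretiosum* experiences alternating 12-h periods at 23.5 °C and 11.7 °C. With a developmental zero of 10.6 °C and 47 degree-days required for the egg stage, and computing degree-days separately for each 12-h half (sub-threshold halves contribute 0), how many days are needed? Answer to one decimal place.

Day half: max(0, 23.5 − 10.6) × 0.5 = 12.9 × 0.5 = 6.45 DD.
Night half: max(0, 11.7 − 10.6) × 0.5 = 1.1 × 0.5 = 0.55 DD.
Per 24 h: 7.00 DD/day.
Duration = 47 / 7.00 = 6.714 ≈ 6.7 days.

6.7 days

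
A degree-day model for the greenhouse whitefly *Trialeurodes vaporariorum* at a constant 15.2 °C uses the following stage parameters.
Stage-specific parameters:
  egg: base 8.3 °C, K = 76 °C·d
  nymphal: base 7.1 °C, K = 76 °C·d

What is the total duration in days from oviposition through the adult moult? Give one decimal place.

20.4 days

egg: 76 / (15.2 − 8.3) = 76 / 6.9 = 11.014 d.
nymphal: 76 / (15.2 − 7.1) = 76 / 8.1 = 9.383 d.
Sum = 20.397 ≈ 20.4 days.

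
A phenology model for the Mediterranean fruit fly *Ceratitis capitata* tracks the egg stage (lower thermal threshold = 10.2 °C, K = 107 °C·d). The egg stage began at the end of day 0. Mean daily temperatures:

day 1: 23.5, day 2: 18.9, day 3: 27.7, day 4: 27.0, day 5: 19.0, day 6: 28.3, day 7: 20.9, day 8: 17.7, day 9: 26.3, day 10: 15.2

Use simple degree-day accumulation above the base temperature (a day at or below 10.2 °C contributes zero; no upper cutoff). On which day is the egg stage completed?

Daily DD above 10.2 °C: 13.3, 8.7, 17.5, 16.8, 8.8, 18.1, 10.7, 7.5, 16.1, 5.0.
Cumulative: 13.3, 22.0, 39.5, 56.3, 65.1, 83.2, 93.9, 101.4, 117.5, 122.5.
The total first reaches 107 DD on day 9.

day 9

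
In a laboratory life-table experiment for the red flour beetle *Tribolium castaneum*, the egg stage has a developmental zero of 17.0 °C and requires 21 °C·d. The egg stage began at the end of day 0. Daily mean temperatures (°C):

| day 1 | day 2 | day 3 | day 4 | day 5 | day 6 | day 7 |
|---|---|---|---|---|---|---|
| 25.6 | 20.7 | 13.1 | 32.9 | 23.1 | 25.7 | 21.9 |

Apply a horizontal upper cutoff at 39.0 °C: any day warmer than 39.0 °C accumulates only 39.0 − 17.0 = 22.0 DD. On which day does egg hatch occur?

day 4

Daily DD above 17.0 °C (capped at 22.0): 8.6, 3.7, 0.0, 15.9, 6.1, 8.7, 4.9.
Cumulative: 8.6, 12.3, 12.3, 28.2, 34.3, 43.0, 47.9.
The total first reaches 21 DD on day 4.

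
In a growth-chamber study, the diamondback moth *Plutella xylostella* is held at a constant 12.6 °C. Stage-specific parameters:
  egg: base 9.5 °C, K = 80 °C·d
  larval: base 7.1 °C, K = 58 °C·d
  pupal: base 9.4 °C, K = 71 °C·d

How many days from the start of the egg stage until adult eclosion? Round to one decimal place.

58.5 days

egg: 80 / (12.6 − 9.5) = 80 / 3.1 = 25.806 d.
larval: 58 / (12.6 − 7.1) = 58 / 5.5 = 10.545 d.
pupal: 71 / (12.6 − 9.4) = 71 / 3.2 = 22.188 d.
Sum = 58.539 ≈ 58.5 days.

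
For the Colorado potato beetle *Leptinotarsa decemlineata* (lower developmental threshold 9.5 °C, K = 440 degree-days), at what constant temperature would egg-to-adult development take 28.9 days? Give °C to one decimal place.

24.7 °C

Required daily accumulation = 440 / 28.9 = 15.225 DD/day.
T = T_base + 15.225 = 9.5 + 15.225 = 24.725 ≈ 24.7 °C.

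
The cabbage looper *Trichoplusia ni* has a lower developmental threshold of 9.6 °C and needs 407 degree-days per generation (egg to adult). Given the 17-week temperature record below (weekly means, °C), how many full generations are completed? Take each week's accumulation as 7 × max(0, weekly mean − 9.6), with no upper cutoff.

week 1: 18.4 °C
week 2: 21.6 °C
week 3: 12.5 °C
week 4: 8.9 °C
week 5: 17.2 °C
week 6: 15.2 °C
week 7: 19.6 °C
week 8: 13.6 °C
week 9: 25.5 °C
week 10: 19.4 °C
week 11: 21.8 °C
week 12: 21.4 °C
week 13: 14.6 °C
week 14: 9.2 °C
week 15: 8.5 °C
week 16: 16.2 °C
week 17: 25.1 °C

2 generations

Weekly DD (7 × max(0, T̄ − 9.6)): 61.6, 84.0, 20.3, 0.0, 53.2, 39.2, 70.0, 28.0, 111.3, 68.6, 85.4, 82.6, 35.0, 0.0, 0.0, 46.2, 108.5.
Season total = 893.9 DD.
Complete generations = ⌊893.9 / 407⌋ = 2.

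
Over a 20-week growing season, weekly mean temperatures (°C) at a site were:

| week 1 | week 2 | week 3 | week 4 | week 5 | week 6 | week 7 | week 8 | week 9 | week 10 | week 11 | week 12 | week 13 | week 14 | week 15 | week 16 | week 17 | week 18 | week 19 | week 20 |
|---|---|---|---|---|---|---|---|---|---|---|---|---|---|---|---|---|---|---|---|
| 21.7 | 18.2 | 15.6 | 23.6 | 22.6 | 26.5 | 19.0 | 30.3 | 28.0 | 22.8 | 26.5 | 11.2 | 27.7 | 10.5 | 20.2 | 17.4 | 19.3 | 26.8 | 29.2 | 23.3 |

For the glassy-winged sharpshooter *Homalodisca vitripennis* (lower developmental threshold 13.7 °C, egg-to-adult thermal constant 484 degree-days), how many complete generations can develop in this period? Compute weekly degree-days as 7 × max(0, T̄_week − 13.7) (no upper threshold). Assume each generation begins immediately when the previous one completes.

2 generations

Weekly DD (7 × max(0, T̄ − 13.7)): 56.0, 31.5, 13.3, 69.3, 62.3, 89.6, 37.1, 116.2, 100.1, 63.7, 89.6, 0.0, 98.0, 0.0, 45.5, 25.9, 39.2, 91.7, 108.5, 67.2.
Season total = 1204.7 DD.
Complete generations = ⌊1204.7 / 484⌋ = 2.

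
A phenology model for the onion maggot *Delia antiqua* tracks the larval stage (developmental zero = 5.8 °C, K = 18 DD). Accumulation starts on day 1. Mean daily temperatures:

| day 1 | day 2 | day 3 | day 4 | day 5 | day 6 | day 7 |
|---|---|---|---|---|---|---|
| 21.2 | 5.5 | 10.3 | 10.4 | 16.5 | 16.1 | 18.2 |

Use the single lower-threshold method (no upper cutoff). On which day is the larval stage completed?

Daily DD above 5.8 °C: 15.4, 0.0, 4.5, 4.6, 10.7, 10.3, 12.4.
Cumulative: 15.4, 15.4, 19.9, 24.5, 35.2, 45.5, 57.9.
The total first reaches 18 DD on day 3.

day 3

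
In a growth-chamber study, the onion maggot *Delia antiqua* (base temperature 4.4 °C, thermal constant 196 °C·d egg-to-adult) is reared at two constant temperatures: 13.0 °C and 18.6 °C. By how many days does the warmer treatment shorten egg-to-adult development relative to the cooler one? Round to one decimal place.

9.0 days

At 13.0 °C: 196 / (13.0 − 4.4) = 196 / 8.6 = 22.791 d.
At 18.6 °C: 196 / (18.6 − 4.4) = 196 / 14.2 = 13.803 d.
Difference = |22.791 − 13.803| = 8.988 ≈ 9.0 days.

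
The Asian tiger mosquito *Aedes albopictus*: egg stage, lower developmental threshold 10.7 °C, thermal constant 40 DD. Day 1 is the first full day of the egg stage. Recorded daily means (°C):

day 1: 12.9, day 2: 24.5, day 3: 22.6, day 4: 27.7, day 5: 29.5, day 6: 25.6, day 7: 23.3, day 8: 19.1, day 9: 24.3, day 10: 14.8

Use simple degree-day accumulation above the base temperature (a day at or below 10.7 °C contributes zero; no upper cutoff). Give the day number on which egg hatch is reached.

Daily DD above 10.7 °C: 2.2, 13.8, 11.9, 17.0, 18.8, 14.9, 12.6, 8.4, 13.6, 4.1.
Cumulative: 2.2, 16.0, 27.9, 44.9, 63.7, 78.6, 91.2, 99.6, 113.2, 117.3.
The total first reaches 40 DD on day 4.

day 4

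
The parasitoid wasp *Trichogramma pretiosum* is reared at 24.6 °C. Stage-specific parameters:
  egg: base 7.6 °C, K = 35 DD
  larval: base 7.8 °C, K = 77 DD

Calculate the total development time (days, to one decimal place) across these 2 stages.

6.6 days

egg: 35 / (24.6 − 7.6) = 35 / 17.0 = 2.059 d.
larval: 77 / (24.6 − 7.8) = 77 / 16.8 = 4.583 d.
Sum = 6.642 ≈ 6.6 days.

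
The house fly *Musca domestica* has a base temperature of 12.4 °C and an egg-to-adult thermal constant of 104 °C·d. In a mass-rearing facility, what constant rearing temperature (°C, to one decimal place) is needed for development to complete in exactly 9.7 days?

23.1 °C

Required daily accumulation = 104 / 9.7 = 10.722 DD/day.
T = T_base + 10.722 = 12.4 + 10.722 = 23.122 ≈ 23.1 °C.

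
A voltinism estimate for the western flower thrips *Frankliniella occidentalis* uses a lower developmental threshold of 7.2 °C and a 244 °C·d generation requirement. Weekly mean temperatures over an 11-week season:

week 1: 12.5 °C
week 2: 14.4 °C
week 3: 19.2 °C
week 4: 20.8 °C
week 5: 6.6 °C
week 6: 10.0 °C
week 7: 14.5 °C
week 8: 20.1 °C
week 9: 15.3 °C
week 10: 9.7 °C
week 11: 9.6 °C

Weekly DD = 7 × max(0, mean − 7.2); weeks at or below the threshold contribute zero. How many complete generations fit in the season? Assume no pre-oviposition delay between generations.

Weekly DD (7 × max(0, T̄ − 7.2)): 37.1, 50.4, 84.0, 95.2, 0.0, 19.6, 51.1, 90.3, 56.7, 17.5, 16.8.
Season total = 518.7 DD.
Complete generations = ⌊518.7 / 244⌋ = 2.

2 generations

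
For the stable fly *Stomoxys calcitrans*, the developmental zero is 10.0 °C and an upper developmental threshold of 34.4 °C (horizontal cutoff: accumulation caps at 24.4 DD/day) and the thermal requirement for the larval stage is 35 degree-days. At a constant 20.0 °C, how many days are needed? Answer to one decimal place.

Daily accumulation = 20.0 − 10.0 = 10.0 DD/day.
Duration = 35 / 10.0 = 3.500 ≈ 3.5 days.

3.5 days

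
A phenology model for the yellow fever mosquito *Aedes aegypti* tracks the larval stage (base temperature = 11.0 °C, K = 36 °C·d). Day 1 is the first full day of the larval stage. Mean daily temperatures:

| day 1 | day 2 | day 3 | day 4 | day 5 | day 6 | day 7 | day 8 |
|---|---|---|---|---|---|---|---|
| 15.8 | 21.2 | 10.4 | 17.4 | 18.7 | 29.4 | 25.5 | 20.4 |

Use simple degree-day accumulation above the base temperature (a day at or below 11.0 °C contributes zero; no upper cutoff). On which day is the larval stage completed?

Daily DD above 11.0 °C: 4.8, 10.2, 0.0, 6.4, 7.7, 18.4, 14.5, 9.4.
Cumulative: 4.8, 15.0, 15.0, 21.4, 29.1, 47.5, 62.0, 71.4.
The total first reaches 36 DD on day 6.

day 6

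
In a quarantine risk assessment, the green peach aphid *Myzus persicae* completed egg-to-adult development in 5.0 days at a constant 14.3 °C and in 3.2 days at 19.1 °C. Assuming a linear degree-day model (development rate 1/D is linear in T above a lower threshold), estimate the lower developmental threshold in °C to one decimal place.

Equal thermal constants: D₁(T₁ − T_b) = D₂(T₂ − T_b).
5.0·(14.3 − T_b) = 3.2·(19.1 − T_b)
T_b = (5.0·14.3 − 3.2·19.1) / (5.0 − 3.2) = 10.38 / 1.8 = 5.767 °C ≈ 5.8 °C.

5.8 °C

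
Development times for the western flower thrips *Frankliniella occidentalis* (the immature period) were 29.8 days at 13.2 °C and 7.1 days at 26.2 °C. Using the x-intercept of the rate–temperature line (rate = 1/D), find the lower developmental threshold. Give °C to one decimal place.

Under the model K = D·(T − T_b), so D₁·(T₁ − T_b) = D₂·(T₂ − T_b).
29.8·(13.2 − T_b) = 7.1·(26.2 − T_b)
T_b = (29.8·13.2 − 7.1·26.2) / (29.8 − 7.1) = 207.34 / 22.7 = 9.134 °C ≈ 9.1 °C.

9.1 °C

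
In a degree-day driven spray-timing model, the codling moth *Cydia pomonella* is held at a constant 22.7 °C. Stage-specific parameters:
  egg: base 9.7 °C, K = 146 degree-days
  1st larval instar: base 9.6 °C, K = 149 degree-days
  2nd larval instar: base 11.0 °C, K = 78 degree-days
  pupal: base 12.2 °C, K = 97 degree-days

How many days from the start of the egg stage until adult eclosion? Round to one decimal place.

egg: 146 / (22.7 − 9.7) = 146 / 13.0 = 11.231 d.
1st larval instar: 149 / (22.7 − 9.6) = 149 / 13.1 = 11.374 d.
2nd larval instar: 78 / (22.7 − 11.0) = 78 / 11.7 = 6.667 d.
pupal: 97 / (22.7 − 12.2) = 97 / 10.5 = 9.238 d.
Sum = 38.510 ≈ 38.5 days.

38.5 days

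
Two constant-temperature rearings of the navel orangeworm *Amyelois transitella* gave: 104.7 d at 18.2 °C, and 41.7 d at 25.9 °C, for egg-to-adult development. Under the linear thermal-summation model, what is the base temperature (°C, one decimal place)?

Equal thermal constants: D₁(T₁ − T_b) = D₂(T₂ − T_b).
104.7·(18.2 − T_b) = 41.7·(25.9 − T_b)
T_b = (104.7·18.2 − 41.7·25.9) / (104.7 − 41.7) = 825.51 / 63.0 = 13.103 °C ≈ 13.1 °C.

13.1 °C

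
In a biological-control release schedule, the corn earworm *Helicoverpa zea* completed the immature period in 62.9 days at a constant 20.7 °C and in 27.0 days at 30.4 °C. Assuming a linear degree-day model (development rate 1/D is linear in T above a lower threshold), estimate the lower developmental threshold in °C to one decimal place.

Linear rate model ⇒ the product D·(T − T_b) is constant across temperatures.
62.9·(20.7 − T_b) = 27.0·(30.4 − T_b)
T_b = (62.9·20.7 − 27.0·30.4) / (62.9 − 27.0) = 481.23 / 35.9 = 13.405 °C ≈ 13.4 °C.

13.4 °C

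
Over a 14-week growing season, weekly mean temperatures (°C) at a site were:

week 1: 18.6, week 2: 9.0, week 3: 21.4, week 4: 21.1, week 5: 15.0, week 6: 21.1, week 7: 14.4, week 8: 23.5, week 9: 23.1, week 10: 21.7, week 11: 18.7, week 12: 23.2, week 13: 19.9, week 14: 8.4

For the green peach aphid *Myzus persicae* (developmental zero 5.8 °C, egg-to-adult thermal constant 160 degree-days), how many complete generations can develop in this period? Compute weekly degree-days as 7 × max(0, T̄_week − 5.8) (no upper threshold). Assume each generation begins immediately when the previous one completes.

Weekly DD (7 × max(0, T̄ − 5.8)): 89.6, 22.4, 109.2, 107.1, 64.4, 107.1, 60.2, 123.9, 121.1, 111.3, 90.3, 121.8, 98.7, 18.2.
Season total = 1245.3 DD.
Complete generations = ⌊1245.3 / 160⌋ = 7.

7 generations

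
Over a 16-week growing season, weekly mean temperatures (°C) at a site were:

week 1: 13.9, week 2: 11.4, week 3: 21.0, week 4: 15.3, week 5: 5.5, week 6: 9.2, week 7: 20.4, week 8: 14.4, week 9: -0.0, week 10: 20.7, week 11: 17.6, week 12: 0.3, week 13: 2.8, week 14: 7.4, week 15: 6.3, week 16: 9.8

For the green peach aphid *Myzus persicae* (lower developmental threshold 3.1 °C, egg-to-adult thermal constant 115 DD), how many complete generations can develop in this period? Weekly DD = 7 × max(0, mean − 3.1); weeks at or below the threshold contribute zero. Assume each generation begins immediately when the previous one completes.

8 generations

Weekly DD (7 × max(0, T̄ − 3.1)): 75.6, 58.1, 125.3, 85.4, 16.8, 42.7, 121.1, 79.1, 0.0, 123.2, 101.5, 0.0, 0.0, 30.1, 22.4, 46.9.
Season total = 928.2 DD.
Complete generations = ⌊928.2 / 115⌋ = 8.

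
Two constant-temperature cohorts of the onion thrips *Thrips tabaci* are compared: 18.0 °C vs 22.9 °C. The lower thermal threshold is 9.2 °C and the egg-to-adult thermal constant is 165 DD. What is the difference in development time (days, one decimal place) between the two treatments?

At 18.0 °C: 165 / (18.0 − 9.2) = 165 / 8.8 = 18.750 d.
At 22.9 °C: 165 / (22.9 − 9.2) = 165 / 13.7 = 12.044 d.
Difference = |18.750 − 12.044| = 6.706 ≈ 6.7 days.

6.7 days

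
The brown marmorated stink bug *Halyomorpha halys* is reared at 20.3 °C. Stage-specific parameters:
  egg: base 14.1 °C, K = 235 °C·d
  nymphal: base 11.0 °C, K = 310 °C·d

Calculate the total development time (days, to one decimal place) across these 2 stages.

71.2 days

egg: 235 / (20.3 − 14.1) = 235 / 6.2 = 37.903 d.
nymphal: 310 / (20.3 − 11.0) = 310 / 9.3 = 33.333 d.
Sum = 71.237 ≈ 71.2 days.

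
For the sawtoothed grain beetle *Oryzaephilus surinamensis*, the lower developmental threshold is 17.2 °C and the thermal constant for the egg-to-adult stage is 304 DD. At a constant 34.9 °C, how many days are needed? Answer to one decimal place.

Daily accumulation = 34.9 − 17.2 = 17.7 DD/day.
Duration = 304 / 17.7 = 17.175 ≈ 17.2 days.

17.2 days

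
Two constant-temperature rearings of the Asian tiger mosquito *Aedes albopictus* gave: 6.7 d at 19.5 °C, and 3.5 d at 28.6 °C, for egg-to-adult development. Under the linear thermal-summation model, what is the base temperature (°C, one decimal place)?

Linear rate model ⇒ the product D·(T − T_b) is constant across temperatures.
6.7·(19.5 − T_b) = 3.5·(28.6 − T_b)
T_b = (6.7·19.5 − 3.5·28.6) / (6.7 − 3.5) = 30.55 / 3.2 = 9.547 °C ≈ 9.5 °C.

9.5 °C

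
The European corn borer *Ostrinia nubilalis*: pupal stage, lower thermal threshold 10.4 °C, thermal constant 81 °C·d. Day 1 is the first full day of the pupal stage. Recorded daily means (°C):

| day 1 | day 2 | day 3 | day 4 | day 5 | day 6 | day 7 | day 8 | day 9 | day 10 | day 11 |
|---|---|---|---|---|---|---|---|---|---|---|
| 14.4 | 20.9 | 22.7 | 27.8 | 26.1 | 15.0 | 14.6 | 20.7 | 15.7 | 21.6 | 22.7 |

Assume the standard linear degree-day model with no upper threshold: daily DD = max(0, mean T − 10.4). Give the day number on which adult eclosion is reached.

Daily DD above 10.4 °C: 4.0, 10.5, 12.3, 17.4, 15.7, 4.6, 4.2, 10.3, 5.3, 11.2, 12.3.
Cumulative: 4.0, 14.5, 26.8, 44.2, 59.9, 64.5, 68.7, 79.0, 84.3, 95.5, 107.8.
The total first reaches 81 DD on day 9.

day 9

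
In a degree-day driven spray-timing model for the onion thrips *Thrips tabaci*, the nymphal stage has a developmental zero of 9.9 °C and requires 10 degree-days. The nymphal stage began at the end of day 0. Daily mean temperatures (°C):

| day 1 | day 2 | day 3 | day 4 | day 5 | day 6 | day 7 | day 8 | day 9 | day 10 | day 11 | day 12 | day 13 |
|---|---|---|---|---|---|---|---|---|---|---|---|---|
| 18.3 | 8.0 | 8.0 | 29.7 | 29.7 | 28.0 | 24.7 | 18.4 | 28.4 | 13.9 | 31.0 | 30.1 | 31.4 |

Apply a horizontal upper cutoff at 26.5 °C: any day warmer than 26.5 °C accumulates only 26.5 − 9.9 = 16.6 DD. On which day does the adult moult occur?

day 4

Daily DD above 9.9 °C (capped at 16.6): 8.4, 0.0, 0.0, 16.6, 16.6, 16.6, 14.8, 8.5, 16.6, 4.0, 16.6, 16.6, 16.6.
Cumulative: 8.4, 8.4, 8.4, 25.0, 41.6, 58.2, 73.0, 81.5, 98.1, 102.1, 118.7, 135.3, 151.9.
The total first reaches 10 DD on day 4.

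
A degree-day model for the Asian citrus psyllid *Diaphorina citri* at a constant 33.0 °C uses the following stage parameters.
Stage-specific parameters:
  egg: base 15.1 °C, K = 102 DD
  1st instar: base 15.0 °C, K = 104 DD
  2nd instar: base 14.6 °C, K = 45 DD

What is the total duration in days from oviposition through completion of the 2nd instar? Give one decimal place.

egg: 102 / (33.0 − 15.1) = 102 / 17.9 = 5.698 d.
1st instar: 104 / (33.0 − 15.0) = 104 / 18.0 = 5.778 d.
2nd instar: 45 / (33.0 − 14.6) = 45 / 18.4 = 2.446 d.
Sum = 13.922 ≈ 13.9 days.

13.9 days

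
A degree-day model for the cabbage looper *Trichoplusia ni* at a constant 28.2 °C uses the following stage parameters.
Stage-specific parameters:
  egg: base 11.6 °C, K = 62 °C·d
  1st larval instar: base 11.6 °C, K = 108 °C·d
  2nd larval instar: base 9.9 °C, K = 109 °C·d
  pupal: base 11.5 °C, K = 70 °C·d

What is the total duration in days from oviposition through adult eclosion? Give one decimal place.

egg: 62 / (28.2 − 11.6) = 62 / 16.6 = 3.735 d.
1st larval instar: 108 / (28.2 − 11.6) = 108 / 16.6 = 6.506 d.
2nd larval instar: 109 / (28.2 − 9.9) = 109 / 18.3 = 5.956 d.
pupal: 70 / (28.2 − 11.5) = 70 / 16.7 = 4.192 d.
Sum = 20.389 ≈ 20.4 days.

20.4 days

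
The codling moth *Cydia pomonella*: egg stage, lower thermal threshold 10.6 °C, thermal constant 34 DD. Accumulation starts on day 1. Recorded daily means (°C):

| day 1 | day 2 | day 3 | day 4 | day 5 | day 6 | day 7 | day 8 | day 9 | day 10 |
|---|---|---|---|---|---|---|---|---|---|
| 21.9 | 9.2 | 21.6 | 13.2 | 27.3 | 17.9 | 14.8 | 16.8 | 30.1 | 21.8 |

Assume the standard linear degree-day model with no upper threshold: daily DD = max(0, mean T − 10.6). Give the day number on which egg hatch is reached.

Daily DD above 10.6 °C: 11.3, 0.0, 11.0, 2.6, 16.7, 7.3, 4.2, 6.2, 19.5, 11.2.
Cumulative: 11.3, 11.3, 22.3, 24.9, 41.6, 48.9, 53.1, 59.3, 78.8, 90.0.
The total first reaches 34 DD on day 5.

day 5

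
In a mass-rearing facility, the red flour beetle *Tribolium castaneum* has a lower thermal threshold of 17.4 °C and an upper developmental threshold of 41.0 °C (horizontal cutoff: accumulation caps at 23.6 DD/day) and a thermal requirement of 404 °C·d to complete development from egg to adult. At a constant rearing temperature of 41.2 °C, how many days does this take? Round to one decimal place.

17.1 days

Temperature 41.2 °C exceeds the upper threshold, so daily accumulation caps at 41.0 − 17.4 = 23.6 DD/day.
Duration = 404 / 23.6 = 17.119 ≈ 17.1 days.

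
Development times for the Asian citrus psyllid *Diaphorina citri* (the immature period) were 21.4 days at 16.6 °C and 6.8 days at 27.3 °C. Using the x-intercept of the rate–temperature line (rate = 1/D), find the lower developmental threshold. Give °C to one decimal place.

Equal thermal constants: D₁(T₁ − T_b) = D₂(T₂ − T_b).
21.4·(16.6 − T_b) = 6.8·(27.3 − T_b)
T_b = (21.4·16.6 − 6.8·27.3) / (21.4 − 6.8) = 169.60 / 14.6 = 11.616 °C ≈ 11.6 °C.

11.6 °C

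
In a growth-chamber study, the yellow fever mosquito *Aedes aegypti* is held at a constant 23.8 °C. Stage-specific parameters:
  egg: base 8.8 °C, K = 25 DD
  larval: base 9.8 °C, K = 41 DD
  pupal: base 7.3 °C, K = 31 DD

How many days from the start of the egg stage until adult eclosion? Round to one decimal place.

egg: 25 / (23.8 − 8.8) = 25 / 15.0 = 1.667 d.
larval: 41 / (23.8 − 9.8) = 41 / 14.0 = 2.929 d.
pupal: 31 / (23.8 − 7.3) = 31 / 16.5 = 1.879 d.
Sum = 6.474 ≈ 6.5 days.

6.5 days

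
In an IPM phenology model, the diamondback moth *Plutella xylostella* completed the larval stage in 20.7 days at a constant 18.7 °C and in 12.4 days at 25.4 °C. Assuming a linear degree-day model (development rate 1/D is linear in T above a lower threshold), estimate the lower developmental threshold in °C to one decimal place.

Under the model K = D·(T − T_b), so D₁·(T₁ − T_b) = D₂·(T₂ − T_b).
20.7·(18.7 − T_b) = 12.4·(25.4 − T_b)
T_b = (20.7·18.7 − 12.4·25.4) / (20.7 − 12.4) = 72.13 / 8.3 = 8.690 °C ≈ 8.7 °C.

8.7 °C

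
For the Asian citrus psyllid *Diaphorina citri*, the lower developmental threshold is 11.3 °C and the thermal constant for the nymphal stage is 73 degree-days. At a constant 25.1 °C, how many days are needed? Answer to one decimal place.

Daily accumulation = 25.1 − 11.3 = 13.8 DD/day.
Duration = 73 / 13.8 = 5.290 ≈ 5.3 days.

5.3 days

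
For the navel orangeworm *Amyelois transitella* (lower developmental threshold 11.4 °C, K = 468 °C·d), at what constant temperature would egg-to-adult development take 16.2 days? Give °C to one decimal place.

Required daily accumulation = 468 / 16.2 = 28.889 DD/day.
T = T_base + 28.889 = 11.4 + 28.889 = 40.289 ≈ 40.3 °C.

40.3 °C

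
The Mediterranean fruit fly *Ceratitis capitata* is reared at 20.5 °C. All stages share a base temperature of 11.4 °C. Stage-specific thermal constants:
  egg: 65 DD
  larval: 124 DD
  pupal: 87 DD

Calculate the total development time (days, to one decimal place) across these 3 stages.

30.3 days

Daily accumulation at 20.5 °C = 20.5 − 11.4 = 9.1 DD/day.
Total K = 65 + 124 + 87 = 276 DD.
Total duration = 276 / 9.1 = 30.330 ≈ 30.3 days.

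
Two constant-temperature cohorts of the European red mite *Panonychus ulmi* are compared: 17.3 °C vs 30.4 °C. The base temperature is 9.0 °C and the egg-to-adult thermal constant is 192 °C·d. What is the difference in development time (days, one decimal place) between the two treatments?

At 17.3 °C: 192 / (17.3 − 9.0) = 192 / 8.3 = 23.133 d.
At 30.4 °C: 192 / (30.4 − 9.0) = 192 / 21.4 = 8.972 d.
Difference = |23.133 − 8.972| = 14.161 ≈ 14.2 days.

14.2 days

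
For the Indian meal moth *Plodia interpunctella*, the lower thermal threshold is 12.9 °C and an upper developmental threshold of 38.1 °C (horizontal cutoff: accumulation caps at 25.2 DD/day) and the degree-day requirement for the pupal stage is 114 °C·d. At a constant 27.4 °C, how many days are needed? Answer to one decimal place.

7.9 days

Daily accumulation = 27.4 − 12.9 = 14.5 DD/day.
Duration = 114 / 14.5 = 7.862 ≈ 7.9 days.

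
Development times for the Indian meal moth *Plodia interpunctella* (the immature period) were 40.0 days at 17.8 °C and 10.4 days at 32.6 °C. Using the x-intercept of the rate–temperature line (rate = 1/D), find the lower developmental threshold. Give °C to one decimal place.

Linear rate model ⇒ the product D·(T − T_b) is constant across temperatures.
40.0·(17.8 − T_b) = 10.4·(32.6 − T_b)
T_b = (40.0·17.8 − 10.4·32.6) / (40.0 − 10.4) = 372.96 / 29.6 = 12.600 °C ≈ 12.6 °C.

12.6 °C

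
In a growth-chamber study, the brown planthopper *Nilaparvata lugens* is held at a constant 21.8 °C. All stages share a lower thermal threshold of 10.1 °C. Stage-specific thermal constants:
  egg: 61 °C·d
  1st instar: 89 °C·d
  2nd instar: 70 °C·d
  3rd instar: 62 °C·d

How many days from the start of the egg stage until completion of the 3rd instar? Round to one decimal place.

Daily accumulation at 21.8 °C = 21.8 − 10.1 = 11.7 DD/day.
Total K = 61 + 89 + 70 + 62 = 282 DD.
Total duration = 282 / 11.7 = 24.103 ≈ 24.1 days.

24.1 days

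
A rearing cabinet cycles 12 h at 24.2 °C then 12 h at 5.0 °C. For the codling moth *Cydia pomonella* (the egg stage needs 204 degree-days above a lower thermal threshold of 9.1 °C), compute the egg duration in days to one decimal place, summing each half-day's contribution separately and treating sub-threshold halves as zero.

27.0 days

Day half: max(0, 24.2 − 9.1) × 0.5 = 15.1 × 0.5 = 7.55 DD.
Night half: max(0, 5.0 − 9.1) × 0.5 = 0.0 × 0.5 = 0.00 DD.
Per 24 h: 7.55 DD/day.
Duration = 204 / 7.55 = 27.020 ≈ 27.0 days.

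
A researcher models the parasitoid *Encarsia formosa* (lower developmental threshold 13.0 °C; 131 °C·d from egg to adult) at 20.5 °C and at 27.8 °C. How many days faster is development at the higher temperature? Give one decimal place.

8.6 days

At 20.5 °C: 131 / (20.5 − 13.0) = 131 / 7.5 = 17.467 d.
At 27.8 °C: 131 / (27.8 − 13.0) = 131 / 14.8 = 8.851 d.
Difference = |17.467 − 8.851| = 8.615 ≈ 8.6 days.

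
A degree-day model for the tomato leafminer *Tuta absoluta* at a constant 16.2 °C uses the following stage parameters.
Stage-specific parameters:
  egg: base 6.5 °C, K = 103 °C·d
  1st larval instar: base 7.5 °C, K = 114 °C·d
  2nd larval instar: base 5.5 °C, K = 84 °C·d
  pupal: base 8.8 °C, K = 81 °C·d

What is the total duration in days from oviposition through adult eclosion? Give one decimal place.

42.5 days

egg: 103 / (16.2 − 6.5) = 103 / 9.7 = 10.619 d.
1st larval instar: 114 / (16.2 − 7.5) = 114 / 8.7 = 13.103 d.
2nd larval instar: 84 / (16.2 − 5.5) = 84 / 10.7 = 7.850 d.
pupal: 81 / (16.2 − 8.8) = 81 / 7.4 = 10.946 d.
Sum = 42.518 ≈ 42.5 days.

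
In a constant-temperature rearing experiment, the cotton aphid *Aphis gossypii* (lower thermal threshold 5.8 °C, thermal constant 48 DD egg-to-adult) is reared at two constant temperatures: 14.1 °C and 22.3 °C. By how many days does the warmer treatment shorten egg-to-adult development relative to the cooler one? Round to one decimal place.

2.9 days

At 14.1 °C: 48 / (14.1 − 5.8) = 48 / 8.3 = 5.783 d.
At 22.3 °C: 48 / (22.3 − 5.8) = 48 / 16.5 = 2.909 d.
Difference = |5.783 − 2.909| = 2.874 ≈ 2.9 days.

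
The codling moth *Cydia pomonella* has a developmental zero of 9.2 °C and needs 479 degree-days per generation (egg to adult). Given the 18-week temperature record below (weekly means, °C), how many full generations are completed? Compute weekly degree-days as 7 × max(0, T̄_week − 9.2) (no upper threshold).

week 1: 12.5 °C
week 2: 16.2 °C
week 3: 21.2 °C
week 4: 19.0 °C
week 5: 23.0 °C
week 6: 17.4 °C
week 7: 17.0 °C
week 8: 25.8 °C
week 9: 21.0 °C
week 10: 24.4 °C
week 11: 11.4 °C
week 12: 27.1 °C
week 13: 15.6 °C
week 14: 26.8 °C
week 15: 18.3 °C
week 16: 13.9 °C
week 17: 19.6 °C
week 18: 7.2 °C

Weekly DD (7 × max(0, T̄ − 9.2)): 23.1, 49.0, 84.0, 68.6, 96.6, 57.4, 54.6, 116.2, 82.6, 106.4, 15.4, 125.3, 44.8, 123.2, 63.7, 32.9, 72.8, 0.0.
Season total = 1216.6 DD.
Complete generations = ⌊1216.6 / 479⌋ = 2.

2 generations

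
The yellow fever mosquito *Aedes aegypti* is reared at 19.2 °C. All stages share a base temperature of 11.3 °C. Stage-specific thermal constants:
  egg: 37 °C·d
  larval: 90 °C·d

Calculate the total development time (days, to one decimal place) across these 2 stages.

Daily accumulation at 19.2 °C = 19.2 − 11.3 = 7.9 DD/day.
Total K = 37 + 90 = 127 DD.
Total duration = 127 / 7.9 = 16.076 ≈ 16.1 days.

16.1 days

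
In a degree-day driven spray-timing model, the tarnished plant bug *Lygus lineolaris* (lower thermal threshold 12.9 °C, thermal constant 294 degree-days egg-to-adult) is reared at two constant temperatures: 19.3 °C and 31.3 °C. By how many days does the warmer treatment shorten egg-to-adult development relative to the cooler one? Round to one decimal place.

At 19.3 °C: 294 / (19.3 − 12.9) = 294 / 6.4 = 45.938 d.
At 31.3 °C: 294 / (31.3 − 12.9) = 294 / 18.4 = 15.978 d.
Difference = |45.938 − 15.978| = 29.959 ≈ 30.0 days.

30.0 days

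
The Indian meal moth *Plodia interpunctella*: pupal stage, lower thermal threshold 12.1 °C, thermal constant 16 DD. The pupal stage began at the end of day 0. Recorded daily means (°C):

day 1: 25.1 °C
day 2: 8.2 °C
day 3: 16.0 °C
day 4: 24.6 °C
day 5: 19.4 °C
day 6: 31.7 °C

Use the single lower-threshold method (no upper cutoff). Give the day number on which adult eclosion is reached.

Daily DD above 12.1 °C: 13.0, 0.0, 3.9, 12.5, 7.3, 19.6.
Cumulative: 13.0, 13.0, 16.9, 29.4, 36.7, 56.3.
The total first reaches 16 DD on day 3.

day 3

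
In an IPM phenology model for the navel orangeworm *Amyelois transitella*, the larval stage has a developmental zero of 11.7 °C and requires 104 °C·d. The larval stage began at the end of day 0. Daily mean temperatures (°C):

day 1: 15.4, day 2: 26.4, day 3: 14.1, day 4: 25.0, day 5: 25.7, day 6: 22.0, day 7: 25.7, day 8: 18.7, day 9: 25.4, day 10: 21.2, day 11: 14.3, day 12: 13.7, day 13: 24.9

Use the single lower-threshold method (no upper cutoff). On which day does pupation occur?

day 11

Daily DD above 11.7 °C: 3.7, 14.7, 2.4, 13.3, 14.0, 10.3, 14.0, 7.0, 13.7, 9.5, 2.6, 2.0, 13.2.
Cumulative: 3.7, 18.4, 20.8, 34.1, 48.1, 58.4, 72.4, 79.4, 93.1, 102.6, 105.2, 107.2, 120.4.
The total first reaches 104 DD on day 11.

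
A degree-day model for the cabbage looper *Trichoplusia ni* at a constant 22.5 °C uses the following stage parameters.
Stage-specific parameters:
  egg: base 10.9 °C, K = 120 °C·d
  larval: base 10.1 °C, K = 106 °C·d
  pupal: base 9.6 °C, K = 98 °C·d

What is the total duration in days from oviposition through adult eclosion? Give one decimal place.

egg: 120 / (22.5 − 10.9) = 120 / 11.6 = 10.345 d.
larval: 106 / (22.5 − 10.1) = 106 / 12.4 = 8.548 d.
pupal: 98 / (22.5 − 9.6) = 98 / 12.9 = 7.597 d.
Sum = 26.490 ≈ 26.5 days.

26.5 days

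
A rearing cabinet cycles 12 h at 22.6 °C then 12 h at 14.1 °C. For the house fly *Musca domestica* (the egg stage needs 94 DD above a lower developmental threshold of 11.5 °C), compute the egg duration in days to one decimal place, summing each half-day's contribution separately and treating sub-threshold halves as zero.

Day half: max(0, 22.6 − 11.5) × 0.5 = 11.1 × 0.5 = 5.55 DD.
Night half: max(0, 14.1 − 11.5) × 0.5 = 2.6 × 0.5 = 1.30 DD.
Per 24 h: 6.85 DD/day.
Duration = 94 / 6.85 = 13.723 ≈ 13.7 days.

13.7 days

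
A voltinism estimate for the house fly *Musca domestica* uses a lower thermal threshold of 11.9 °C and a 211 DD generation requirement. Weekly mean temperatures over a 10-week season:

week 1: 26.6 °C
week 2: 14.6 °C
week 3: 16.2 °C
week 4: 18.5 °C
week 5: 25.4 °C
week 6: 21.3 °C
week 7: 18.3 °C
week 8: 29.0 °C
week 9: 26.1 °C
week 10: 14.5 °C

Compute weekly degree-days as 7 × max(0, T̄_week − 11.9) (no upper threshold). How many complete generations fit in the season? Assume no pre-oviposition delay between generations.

Weekly DD (7 × max(0, T̄ − 11.9)): 102.9, 18.9, 30.1, 46.2, 94.5, 65.8, 44.8, 119.7, 99.4, 18.2.
Season total = 640.5 DD.
Complete generations = ⌊640.5 / 211⌋ = 3.

3 generations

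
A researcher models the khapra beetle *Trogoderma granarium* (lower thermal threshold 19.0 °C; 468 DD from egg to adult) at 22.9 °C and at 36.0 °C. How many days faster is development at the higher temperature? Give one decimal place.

92.5 days

At 22.9 °C: 468 / (22.9 − 19.0) = 468 / 3.9 = 120.000 d.
At 36.0 °C: 468 / (36.0 − 19.0) = 468 / 17.0 = 27.529 d.
Difference = |120.000 − 27.529| = 92.471 ≈ 92.5 days.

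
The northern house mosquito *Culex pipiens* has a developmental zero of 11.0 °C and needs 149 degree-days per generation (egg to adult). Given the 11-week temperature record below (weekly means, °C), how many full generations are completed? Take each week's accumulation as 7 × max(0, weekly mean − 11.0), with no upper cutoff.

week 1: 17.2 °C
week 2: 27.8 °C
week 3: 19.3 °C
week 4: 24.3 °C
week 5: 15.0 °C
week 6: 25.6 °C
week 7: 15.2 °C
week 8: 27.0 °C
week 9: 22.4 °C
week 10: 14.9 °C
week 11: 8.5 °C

Weekly DD (7 × max(0, T̄ − 11.0)): 43.4, 117.6, 58.1, 93.1, 28.0, 102.2, 29.4, 112.0, 79.8, 27.3, 0.0.
Season total = 690.9 DD.
Complete generations = ⌊690.9 / 149⌋ = 4.

4 generations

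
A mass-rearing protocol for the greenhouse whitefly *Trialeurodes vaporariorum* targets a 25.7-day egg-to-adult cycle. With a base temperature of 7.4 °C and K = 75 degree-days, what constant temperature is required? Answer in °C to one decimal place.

Required daily accumulation = 75 / 25.7 = 2.918 DD/day.
T = T_base + 2.918 = 7.4 + 2.918 = 10.318 ≈ 10.3 °C.

10.3 °C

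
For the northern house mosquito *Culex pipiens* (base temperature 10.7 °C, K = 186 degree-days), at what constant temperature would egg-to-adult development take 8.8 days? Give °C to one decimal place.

Required daily accumulation = 186 / 8.8 = 21.136 DD/day.
T = T_base + 21.136 = 10.7 + 21.136 = 31.836 ≈ 31.8 °C.

31.8 °C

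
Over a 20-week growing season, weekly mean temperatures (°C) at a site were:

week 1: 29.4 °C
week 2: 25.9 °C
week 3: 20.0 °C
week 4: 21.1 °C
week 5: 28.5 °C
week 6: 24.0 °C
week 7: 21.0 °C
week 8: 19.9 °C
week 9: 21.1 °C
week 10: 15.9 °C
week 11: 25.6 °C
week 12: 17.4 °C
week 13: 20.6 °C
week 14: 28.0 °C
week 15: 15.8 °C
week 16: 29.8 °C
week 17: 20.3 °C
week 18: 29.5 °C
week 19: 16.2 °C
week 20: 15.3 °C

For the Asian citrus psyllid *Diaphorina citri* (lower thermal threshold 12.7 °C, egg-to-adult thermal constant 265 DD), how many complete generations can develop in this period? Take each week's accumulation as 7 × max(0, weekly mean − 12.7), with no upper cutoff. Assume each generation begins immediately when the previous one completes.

Weekly DD (7 × max(0, T̄ − 12.7)): 116.9, 92.4, 51.1, 58.8, 110.6, 79.1, 58.1, 50.4, 58.8, 22.4, 90.3, 32.9, 55.3, 107.1, 21.7, 119.7, 53.2, 117.6, 24.5, 18.2.
Season total = 1339.1 DD.
Complete generations = ⌊1339.1 / 265⌋ = 5.

5 generations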